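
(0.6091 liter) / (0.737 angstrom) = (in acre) 2042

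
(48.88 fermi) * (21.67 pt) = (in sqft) 4.022e-15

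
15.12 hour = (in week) 0.09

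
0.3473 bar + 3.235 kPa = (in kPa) 37.97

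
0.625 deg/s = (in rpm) 0.1042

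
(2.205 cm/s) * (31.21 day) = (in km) 59.46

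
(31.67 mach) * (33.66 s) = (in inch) 1.429e+07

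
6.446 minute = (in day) 0.004476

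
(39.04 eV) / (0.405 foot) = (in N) 5.067e-17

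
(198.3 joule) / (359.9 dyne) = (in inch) 2.169e+06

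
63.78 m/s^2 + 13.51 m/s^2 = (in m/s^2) 77.29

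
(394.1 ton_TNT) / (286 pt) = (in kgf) 1.667e+12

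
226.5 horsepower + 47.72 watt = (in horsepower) 226.6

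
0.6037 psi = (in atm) 0.04108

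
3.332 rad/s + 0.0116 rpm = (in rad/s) 3.333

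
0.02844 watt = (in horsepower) 3.814e-05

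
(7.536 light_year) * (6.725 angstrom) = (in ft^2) 5.161e+08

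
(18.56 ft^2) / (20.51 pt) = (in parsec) 7.723e-15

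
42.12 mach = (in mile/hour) 3.208e+04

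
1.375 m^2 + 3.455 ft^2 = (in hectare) 0.0001696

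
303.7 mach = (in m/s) 1.034e+05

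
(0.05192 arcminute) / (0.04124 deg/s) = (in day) 2.429e-07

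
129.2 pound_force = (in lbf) 129.2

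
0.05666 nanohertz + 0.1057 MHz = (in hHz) 1057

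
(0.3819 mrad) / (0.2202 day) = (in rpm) 1.917e-07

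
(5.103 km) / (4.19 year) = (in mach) 1.134e-07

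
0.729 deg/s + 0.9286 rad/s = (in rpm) 8.989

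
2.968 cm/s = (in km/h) 0.1068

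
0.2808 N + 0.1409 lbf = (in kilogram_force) 0.09254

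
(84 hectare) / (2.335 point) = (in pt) 2.891e+12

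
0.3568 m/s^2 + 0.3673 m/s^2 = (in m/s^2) 0.7241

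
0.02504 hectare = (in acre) 0.06188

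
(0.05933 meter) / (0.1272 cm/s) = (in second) 46.64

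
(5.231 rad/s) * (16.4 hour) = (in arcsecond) 6.37e+10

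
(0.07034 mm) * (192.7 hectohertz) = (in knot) 2.635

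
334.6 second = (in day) 0.003873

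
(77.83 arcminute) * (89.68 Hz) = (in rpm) 19.39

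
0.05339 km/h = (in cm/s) 1.483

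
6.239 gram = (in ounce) 0.2201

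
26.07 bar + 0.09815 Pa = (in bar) 26.07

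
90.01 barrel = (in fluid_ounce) 4.839e+05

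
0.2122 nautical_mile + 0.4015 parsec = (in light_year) 1.31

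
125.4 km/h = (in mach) 0.1023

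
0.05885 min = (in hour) 0.0009808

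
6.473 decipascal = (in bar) 6.473e-06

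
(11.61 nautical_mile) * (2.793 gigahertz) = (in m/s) 6.005e+13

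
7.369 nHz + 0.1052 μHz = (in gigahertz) 1.126e-16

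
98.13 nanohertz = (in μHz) 0.09813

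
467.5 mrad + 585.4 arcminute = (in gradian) 40.6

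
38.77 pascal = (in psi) 0.005623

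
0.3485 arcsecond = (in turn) 2.689e-07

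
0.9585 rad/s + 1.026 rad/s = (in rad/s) 1.985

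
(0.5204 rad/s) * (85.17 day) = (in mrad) 3.829e+09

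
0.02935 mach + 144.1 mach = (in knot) 9.54e+04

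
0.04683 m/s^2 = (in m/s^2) 0.04683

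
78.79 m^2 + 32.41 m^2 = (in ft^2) 1197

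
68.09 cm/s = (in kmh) 2.451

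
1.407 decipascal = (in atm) 1.389e-06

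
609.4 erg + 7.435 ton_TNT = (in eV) 1.942e+29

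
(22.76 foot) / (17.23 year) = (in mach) 3.75e-11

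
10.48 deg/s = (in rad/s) 0.1829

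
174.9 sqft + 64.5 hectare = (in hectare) 64.5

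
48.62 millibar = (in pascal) 4862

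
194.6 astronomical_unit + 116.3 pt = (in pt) 8.252e+16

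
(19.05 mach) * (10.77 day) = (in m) 6.036e+09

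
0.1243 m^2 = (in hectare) 1.243e-05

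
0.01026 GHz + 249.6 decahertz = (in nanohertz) 1.026e+16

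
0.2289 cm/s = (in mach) 6.722e-06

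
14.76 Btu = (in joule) 1.557e+04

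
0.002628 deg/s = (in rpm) 0.000438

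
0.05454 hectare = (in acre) 0.1348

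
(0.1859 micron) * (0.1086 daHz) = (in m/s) 2.019e-07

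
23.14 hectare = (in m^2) 2.314e+05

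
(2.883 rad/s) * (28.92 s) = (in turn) 13.27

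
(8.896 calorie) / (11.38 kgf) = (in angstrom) 3.335e+09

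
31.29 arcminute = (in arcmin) 31.29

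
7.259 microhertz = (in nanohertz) 7259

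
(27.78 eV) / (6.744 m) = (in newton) 6.6e-19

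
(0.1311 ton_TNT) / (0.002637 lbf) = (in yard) 5.114e+10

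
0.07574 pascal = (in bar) 7.574e-07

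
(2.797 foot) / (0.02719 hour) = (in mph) 0.01948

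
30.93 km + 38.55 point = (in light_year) 3.269e-12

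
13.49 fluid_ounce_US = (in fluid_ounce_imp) 14.04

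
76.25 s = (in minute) 1.271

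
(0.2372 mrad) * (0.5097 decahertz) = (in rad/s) 0.001209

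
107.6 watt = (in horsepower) 0.1443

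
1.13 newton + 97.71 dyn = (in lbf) 0.2543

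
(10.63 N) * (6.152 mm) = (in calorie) 0.01563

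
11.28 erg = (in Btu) 1.069e-09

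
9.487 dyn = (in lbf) 2.133e-05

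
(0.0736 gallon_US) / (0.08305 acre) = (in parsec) 2.686e-23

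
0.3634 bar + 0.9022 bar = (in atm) 1.249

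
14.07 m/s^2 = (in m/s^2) 14.07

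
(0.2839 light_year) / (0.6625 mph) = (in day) 1.05e+11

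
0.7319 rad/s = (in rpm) 6.989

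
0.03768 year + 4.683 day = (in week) 2.634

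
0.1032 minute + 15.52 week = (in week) 15.52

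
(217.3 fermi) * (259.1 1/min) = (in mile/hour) 2.099e-12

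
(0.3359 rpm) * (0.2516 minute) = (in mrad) 531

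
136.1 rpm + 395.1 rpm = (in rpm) 531.2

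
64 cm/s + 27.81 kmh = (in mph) 18.71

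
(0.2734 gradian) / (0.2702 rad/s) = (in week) 2.628e-08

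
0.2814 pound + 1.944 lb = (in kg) 1.009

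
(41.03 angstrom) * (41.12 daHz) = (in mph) 3.774e-06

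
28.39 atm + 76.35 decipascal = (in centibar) 2877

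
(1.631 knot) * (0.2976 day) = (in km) 21.57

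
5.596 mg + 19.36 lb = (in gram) 8782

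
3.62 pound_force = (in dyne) 1.61e+06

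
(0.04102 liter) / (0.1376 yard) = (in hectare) 3.26e-08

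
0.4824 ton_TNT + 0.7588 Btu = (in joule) 2.018e+09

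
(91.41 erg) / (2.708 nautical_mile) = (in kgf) 1.859e-10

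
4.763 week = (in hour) 800.2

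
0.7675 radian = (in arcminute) 2638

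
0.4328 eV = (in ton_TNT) 1.657e-29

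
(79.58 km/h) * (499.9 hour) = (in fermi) 3.978e+22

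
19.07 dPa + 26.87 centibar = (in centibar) 26.87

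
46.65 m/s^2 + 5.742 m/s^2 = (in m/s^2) 52.39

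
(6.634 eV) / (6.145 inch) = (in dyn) 6.81e-13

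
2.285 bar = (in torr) 1714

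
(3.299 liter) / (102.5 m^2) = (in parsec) 1.043e-21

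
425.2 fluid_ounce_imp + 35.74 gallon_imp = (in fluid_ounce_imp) 6144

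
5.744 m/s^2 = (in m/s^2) 5.744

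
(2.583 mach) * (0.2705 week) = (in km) 1.439e+05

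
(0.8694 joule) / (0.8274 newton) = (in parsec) 3.405e-17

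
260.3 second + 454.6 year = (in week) 2.37e+04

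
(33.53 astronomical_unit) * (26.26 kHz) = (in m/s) 1.317e+17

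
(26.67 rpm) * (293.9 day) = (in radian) 7.092e+07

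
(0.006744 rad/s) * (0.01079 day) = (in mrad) 6287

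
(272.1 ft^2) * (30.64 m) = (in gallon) 2.046e+05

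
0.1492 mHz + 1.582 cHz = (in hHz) 0.0001597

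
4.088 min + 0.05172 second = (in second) 245.3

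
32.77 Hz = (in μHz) 3.277e+07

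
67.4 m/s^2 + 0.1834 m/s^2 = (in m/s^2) 67.58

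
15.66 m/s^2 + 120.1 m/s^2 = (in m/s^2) 135.8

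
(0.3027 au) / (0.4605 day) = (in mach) 3343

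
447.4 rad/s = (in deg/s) 2.563e+04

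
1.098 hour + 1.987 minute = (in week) 0.006733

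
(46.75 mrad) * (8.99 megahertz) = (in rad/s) 4.203e+05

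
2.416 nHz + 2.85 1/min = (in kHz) 4.75e-05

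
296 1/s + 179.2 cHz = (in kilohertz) 0.2978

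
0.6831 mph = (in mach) 0.0008968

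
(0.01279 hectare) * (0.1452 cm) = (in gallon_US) 49.06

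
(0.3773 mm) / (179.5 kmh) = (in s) 7.567e-06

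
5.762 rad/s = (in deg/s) 330.1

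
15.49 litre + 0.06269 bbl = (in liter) 25.46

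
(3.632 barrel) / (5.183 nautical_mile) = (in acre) 1.487e-08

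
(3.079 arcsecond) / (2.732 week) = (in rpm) 8.627e-11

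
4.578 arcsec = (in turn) 3.532e-06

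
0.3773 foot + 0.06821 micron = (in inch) 4.528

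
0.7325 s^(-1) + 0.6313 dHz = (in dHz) 7.956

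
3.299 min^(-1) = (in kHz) 5.498e-05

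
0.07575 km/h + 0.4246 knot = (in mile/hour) 0.5357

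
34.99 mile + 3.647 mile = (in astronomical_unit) 4.156e-07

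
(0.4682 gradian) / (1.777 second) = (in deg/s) 0.2371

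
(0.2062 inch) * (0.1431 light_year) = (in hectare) 7.091e+08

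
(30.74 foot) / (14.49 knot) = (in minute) 0.02095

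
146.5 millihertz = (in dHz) 1.465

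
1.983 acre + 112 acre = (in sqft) 4.965e+06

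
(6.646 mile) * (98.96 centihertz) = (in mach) 31.09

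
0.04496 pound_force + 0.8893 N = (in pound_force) 0.2449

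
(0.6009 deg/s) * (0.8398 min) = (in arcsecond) 1.09e+05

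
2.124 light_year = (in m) 2.009e+16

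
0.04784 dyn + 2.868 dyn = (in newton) 2.916e-05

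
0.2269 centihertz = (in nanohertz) 2.269e+06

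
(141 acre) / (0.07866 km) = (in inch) 2.856e+05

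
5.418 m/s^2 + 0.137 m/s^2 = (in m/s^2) 5.555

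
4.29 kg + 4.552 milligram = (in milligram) 4.29e+06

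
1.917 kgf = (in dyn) 1.88e+06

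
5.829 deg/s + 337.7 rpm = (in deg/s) 2032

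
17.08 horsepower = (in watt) 1.274e+04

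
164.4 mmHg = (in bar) 0.2192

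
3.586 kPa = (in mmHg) 26.9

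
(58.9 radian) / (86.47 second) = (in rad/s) 0.6812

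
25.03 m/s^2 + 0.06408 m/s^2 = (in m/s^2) 25.09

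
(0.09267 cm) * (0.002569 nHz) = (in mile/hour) 5.325e-15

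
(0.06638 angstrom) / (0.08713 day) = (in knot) 1.714e-15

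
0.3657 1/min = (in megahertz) 6.095e-09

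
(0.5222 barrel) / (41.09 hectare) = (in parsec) 6.548e-24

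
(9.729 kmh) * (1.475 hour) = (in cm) 1.435e+06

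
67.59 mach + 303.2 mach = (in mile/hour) 2.824e+05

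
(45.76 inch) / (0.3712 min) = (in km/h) 0.1879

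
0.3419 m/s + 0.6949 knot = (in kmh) 2.518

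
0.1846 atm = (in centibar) 18.7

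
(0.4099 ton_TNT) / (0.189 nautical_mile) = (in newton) 4.9e+06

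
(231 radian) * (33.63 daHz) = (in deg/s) 4.451e+06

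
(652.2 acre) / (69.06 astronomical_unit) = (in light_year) 2.7e-23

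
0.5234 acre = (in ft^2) 2.28e+04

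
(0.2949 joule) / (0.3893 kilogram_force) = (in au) 5.164e-13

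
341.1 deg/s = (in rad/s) 5.953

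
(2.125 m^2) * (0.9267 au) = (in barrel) 1.853e+12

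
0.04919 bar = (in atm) 0.04855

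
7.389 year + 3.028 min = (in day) 2697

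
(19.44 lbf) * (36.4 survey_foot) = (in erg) 9.594e+09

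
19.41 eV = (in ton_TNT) 7.433e-28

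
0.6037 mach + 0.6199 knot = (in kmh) 741.2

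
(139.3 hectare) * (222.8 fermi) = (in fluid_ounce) 0.01049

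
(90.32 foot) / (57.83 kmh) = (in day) 1.984e-05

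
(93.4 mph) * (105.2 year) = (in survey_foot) 4.545e+11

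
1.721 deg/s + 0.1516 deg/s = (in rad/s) 0.03268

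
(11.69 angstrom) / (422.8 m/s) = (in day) 3.2e-17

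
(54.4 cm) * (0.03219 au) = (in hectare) 2.62e+05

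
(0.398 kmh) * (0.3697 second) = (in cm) 4.087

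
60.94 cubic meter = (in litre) 6.094e+04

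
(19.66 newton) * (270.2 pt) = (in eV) 1.17e+19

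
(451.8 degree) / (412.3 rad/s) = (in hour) 5.313e-06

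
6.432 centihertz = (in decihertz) 0.6432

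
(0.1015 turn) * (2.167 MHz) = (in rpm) 1.32e+07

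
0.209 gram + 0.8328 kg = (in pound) 1.836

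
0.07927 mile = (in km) 0.1276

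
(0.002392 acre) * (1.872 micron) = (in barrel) 0.000114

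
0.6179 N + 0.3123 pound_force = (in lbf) 0.4512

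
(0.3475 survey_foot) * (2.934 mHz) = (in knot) 0.0006041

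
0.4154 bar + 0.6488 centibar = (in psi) 6.119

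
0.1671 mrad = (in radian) 0.0001671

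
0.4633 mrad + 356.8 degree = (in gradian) 396.5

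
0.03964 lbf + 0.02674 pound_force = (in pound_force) 0.06638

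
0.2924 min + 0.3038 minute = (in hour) 0.009937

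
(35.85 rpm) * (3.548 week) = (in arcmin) 2.769e+10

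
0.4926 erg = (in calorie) 1.177e-08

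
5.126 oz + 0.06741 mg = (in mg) 1.453e+05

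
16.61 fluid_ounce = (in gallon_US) 0.1298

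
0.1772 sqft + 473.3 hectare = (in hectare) 473.3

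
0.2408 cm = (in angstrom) 2.408e+07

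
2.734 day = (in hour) 65.62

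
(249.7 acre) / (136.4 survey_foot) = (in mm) 2.431e+07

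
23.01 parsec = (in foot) 2.329e+18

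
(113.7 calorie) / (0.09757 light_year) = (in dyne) 5.154e-08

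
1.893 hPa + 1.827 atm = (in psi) 26.88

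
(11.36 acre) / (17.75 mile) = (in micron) 1.609e+06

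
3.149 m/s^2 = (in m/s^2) 3.149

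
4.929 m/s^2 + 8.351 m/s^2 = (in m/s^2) 13.28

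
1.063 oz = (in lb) 0.06644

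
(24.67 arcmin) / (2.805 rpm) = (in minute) 0.0004072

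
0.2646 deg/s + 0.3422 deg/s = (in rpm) 0.1011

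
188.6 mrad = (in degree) 10.81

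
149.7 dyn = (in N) 0.001497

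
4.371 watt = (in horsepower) 0.005862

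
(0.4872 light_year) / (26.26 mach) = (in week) 8.523e+05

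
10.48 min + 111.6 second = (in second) 740.4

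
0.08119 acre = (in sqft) 3537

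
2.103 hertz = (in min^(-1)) 126.2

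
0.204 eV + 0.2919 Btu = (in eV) 1.922e+21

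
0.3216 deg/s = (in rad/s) 0.005613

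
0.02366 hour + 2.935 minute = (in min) 4.355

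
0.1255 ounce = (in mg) 3558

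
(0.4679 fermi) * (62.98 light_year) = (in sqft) 3001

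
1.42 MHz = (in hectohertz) 1.42e+04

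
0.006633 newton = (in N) 0.006633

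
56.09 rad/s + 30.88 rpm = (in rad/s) 59.32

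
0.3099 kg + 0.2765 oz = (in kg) 0.3177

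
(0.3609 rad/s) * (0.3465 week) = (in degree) 4.333e+06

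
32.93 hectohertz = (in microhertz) 3.293e+09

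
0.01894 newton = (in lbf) 0.004258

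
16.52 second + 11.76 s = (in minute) 0.4713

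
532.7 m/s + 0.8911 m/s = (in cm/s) 5.336e+04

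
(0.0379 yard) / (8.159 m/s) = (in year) 1.347e-10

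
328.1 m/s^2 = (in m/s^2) 328.1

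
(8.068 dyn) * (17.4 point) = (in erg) 4.952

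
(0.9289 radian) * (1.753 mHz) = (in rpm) 0.01555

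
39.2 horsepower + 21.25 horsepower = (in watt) 4.508e+04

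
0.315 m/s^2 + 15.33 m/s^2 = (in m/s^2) 15.64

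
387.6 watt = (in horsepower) 0.5198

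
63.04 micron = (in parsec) 2.043e-21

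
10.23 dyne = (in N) 0.0001023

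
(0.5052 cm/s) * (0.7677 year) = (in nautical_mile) 66.04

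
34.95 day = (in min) 5.033e+04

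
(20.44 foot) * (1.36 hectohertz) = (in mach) 2.488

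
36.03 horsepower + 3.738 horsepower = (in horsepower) 39.77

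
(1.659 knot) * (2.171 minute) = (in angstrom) 1.112e+12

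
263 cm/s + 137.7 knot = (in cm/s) 7347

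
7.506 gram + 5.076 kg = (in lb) 11.21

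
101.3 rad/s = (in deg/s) 5804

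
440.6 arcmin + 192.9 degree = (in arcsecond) 7.209e+05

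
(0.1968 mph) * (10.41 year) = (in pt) 8.187e+10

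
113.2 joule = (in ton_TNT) 2.706e-08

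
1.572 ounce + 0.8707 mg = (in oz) 1.572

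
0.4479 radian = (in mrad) 447.9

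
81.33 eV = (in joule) 1.303e-17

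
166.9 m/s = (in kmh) 600.8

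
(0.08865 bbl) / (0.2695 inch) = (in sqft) 22.16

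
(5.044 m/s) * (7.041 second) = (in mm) 3.551e+04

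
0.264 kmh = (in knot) 0.1425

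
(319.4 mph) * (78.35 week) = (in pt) 1.918e+13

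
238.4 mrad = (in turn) 0.03794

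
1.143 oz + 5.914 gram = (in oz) 1.352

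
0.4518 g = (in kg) 0.0004518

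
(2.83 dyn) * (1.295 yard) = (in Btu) 3.176e-08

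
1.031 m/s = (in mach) 0.003028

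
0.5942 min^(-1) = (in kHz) 9.903e-06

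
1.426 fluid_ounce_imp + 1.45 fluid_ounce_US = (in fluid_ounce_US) 2.82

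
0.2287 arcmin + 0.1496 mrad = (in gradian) 0.01376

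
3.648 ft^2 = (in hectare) 3.389e-05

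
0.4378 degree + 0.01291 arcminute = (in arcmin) 26.28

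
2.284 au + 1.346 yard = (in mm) 3.417e+14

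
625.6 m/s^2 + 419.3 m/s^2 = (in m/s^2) 1045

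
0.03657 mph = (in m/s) 0.01635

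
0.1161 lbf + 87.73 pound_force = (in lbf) 87.85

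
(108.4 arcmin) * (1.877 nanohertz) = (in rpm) 5.652e-10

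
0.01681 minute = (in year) 3.198e-08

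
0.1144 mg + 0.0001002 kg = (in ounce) 0.003538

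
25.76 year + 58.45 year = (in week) 4391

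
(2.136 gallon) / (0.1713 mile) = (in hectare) 2.933e-09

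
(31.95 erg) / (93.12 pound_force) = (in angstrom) 77.13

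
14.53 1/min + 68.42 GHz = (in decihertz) 6.842e+11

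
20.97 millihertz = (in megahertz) 2.097e-08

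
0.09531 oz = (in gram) 2.702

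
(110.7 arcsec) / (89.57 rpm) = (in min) 9.536e-07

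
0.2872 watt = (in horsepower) 0.0003851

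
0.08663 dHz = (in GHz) 8.663e-12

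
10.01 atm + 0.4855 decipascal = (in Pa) 1.014e+06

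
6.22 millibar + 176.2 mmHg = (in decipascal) 2.411e+05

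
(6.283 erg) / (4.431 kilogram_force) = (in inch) 5.693e-07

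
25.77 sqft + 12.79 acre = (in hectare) 5.176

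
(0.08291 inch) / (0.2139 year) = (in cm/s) 3.122e-08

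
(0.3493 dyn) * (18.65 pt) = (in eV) 1.434e+11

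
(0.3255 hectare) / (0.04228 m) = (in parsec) 2.495e-12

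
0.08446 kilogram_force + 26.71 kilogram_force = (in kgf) 26.79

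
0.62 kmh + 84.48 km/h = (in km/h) 85.1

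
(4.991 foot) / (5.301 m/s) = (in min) 0.004783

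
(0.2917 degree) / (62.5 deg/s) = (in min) 7.779e-05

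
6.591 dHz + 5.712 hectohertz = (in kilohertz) 0.5719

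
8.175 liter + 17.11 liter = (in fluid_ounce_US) 855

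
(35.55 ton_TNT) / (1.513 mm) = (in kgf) 1.002e+13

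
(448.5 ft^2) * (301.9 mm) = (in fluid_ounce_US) 4.254e+05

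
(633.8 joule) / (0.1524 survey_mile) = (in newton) 2.584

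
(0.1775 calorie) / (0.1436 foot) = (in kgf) 1.73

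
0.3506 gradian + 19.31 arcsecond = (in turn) 0.0008914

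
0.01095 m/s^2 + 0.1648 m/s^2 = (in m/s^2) 0.1757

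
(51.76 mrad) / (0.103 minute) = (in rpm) 0.07998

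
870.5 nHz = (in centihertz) 8.705e-05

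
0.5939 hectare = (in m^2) 5939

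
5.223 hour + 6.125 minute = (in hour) 5.325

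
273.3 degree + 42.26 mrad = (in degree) 275.7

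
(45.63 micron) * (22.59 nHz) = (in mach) 3.027e-15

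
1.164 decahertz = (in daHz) 1.164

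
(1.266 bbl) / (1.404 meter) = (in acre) 3.543e-05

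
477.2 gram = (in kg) 0.4772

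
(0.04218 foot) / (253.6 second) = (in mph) 0.0001134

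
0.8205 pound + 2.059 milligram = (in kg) 0.3722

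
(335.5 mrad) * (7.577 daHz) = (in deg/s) 1457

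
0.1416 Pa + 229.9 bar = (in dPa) 2.299e+08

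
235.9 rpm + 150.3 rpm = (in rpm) 386.2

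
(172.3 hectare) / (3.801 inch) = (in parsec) 5.784e-10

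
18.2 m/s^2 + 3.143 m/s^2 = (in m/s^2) 21.34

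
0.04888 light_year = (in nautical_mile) 2.497e+11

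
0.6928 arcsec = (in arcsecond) 0.6928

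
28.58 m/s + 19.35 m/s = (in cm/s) 4793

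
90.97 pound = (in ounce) 1456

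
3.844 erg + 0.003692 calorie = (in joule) 0.01545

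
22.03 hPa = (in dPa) 2.203e+04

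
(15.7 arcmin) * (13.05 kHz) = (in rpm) 569.1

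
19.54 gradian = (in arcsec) 6.331e+04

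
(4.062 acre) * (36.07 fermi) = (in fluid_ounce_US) 2.005e-05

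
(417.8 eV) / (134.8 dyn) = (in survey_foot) 1.629e-13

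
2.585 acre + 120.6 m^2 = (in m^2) 1.058e+04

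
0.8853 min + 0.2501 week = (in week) 0.2502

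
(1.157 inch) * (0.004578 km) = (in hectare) 1.345e-05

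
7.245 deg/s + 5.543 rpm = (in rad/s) 0.7069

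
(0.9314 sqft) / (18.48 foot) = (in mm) 15.36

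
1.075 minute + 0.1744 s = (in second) 64.67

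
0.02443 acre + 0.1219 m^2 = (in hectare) 0.009899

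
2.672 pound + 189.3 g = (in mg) 1.401e+06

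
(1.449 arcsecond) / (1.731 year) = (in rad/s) 1.287e-13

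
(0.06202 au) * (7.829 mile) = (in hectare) 1.169e+10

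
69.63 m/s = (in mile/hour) 155.8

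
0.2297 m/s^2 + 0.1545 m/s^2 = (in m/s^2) 0.3842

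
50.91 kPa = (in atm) 0.5024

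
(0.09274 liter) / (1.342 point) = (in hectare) 1.959e-05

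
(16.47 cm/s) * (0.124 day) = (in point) 5.002e+06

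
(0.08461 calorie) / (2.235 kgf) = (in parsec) 5.234e-19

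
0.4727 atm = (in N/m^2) 4.79e+04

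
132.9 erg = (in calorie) 3.176e-06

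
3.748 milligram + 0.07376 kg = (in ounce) 2.602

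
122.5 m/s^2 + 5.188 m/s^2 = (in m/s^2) 127.7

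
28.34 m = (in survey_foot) 92.98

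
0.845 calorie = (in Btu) 0.003351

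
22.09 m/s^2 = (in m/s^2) 22.09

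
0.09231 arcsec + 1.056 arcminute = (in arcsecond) 63.45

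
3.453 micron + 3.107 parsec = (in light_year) 10.13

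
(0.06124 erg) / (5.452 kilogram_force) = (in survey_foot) 3.758e-10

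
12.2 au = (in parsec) 5.915e-05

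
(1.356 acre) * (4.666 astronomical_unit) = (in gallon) 1.012e+18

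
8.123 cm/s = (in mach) 0.0002386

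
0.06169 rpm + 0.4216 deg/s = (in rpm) 0.132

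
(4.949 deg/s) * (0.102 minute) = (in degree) 30.29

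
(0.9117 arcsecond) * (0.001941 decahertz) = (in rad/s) 8.579e-08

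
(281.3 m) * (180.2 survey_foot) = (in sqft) 1.663e+05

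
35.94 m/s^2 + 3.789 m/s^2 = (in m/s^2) 39.73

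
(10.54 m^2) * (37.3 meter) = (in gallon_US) 1.039e+05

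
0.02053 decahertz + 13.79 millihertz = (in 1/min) 13.15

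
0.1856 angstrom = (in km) 1.856e-14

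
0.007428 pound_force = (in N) 0.03304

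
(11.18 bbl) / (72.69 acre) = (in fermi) 6.042e+09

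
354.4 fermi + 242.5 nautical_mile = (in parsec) 1.455e-11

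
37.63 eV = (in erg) 6.029e-11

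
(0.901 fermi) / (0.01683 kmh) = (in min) 3.212e-15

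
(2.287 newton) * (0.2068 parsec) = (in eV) 9.109e+34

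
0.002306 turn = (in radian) 0.01449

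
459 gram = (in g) 459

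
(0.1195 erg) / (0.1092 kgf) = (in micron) 0.01116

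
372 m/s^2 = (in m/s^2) 372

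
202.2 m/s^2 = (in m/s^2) 202.2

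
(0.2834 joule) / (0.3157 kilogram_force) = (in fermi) 9.154e+13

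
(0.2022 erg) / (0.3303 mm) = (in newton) 6.122e-05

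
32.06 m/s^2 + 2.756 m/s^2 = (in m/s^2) 34.82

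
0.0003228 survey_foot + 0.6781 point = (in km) 3.376e-07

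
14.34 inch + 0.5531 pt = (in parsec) 1.181e-17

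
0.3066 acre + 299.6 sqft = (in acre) 0.3135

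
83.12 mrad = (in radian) 0.08312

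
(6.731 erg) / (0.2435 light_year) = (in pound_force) 6.569e-23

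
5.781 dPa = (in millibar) 0.005781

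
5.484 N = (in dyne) 5.484e+05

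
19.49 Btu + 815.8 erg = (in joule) 2.056e+04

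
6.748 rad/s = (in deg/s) 386.6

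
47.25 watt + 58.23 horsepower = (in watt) 4.347e+04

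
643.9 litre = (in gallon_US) 170.1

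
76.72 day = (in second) 6.629e+06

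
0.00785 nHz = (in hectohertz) 7.85e-14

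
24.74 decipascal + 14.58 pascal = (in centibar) 0.01705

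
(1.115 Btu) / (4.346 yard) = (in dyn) 2.96e+07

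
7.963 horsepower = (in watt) 5938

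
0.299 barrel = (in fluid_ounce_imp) 1673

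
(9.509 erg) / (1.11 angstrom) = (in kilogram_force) 873.6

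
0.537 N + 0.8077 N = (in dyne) 1.345e+05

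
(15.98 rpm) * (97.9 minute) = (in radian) 9830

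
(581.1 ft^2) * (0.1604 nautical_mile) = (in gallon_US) 4.237e+06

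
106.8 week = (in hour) 1.794e+04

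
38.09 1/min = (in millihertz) 634.8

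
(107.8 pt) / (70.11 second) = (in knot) 0.001054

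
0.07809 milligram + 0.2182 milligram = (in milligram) 0.2963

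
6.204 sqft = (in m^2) 0.5764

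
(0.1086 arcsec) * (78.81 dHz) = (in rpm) 3.962e-05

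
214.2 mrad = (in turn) 0.03409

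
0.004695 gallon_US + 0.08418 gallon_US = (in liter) 0.3364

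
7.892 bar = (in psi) 114.5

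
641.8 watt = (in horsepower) 0.8607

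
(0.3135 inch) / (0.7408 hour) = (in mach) 8.769e-09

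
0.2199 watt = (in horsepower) 0.0002949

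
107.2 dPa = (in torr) 0.08041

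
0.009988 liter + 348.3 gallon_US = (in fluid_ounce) 4.458e+04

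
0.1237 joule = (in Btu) 0.0001172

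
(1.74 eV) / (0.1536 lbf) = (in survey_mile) 2.535e-22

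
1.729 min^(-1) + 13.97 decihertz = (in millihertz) 1426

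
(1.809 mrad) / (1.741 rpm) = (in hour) 2.756e-06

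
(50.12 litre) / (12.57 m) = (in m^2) 0.003987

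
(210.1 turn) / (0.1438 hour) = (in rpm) 24.35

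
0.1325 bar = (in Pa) 1.325e+04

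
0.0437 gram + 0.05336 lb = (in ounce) 0.8553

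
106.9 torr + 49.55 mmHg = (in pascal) 2.086e+04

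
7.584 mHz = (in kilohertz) 7.584e-06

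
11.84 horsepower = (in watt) 8829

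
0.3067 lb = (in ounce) 4.907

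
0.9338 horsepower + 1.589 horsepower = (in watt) 1881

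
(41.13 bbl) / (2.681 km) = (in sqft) 0.02625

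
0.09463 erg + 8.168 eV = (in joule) 9.463e-09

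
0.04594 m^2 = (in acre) 1.135e-05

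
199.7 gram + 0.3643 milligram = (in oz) 7.044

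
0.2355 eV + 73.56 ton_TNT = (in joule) 3.078e+11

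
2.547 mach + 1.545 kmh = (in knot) 1687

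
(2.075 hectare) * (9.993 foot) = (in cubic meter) 6.32e+04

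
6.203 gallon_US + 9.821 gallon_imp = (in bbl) 0.4285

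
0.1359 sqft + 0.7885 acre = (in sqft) 3.435e+04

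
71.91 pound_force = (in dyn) 3.199e+07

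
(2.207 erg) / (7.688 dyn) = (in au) 1.919e-14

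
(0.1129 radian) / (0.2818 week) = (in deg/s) 3.795e-05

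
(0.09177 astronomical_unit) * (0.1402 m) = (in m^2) 1.925e+09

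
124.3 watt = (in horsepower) 0.1667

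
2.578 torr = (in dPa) 3437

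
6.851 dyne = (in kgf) 6.986e-06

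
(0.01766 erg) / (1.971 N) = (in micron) 0.000896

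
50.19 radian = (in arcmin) 1.725e+05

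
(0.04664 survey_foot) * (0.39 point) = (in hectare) 1.956e-10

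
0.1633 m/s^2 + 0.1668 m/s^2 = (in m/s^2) 0.3301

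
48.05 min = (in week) 0.004767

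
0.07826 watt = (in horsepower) 0.0001049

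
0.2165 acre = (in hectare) 0.08761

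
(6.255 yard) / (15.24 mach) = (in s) 0.001102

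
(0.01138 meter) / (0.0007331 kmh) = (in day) 0.0006468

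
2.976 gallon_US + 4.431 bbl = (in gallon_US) 189.1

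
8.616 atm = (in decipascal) 8.73e+06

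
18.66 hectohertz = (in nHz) 1.866e+12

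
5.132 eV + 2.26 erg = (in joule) 2.26e-07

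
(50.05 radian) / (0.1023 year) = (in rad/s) 1.551e-05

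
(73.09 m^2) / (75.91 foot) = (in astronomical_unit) 2.112e-11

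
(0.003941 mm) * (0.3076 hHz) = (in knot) 0.0002356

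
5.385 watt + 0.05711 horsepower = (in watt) 47.97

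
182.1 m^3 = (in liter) 1.821e+05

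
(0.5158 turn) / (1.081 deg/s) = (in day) 0.001988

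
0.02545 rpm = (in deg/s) 0.1527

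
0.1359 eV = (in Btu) 2.064e-23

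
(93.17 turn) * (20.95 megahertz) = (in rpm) 1.171e+11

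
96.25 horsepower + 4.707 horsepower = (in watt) 7.528e+04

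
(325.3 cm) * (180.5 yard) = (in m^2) 536.9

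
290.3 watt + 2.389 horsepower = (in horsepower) 2.778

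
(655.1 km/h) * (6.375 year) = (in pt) 1.037e+14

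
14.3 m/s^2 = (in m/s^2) 14.3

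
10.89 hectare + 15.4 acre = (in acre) 42.31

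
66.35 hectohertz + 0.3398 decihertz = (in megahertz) 0.006635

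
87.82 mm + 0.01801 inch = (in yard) 0.09654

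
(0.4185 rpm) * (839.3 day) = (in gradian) 2.023e+08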